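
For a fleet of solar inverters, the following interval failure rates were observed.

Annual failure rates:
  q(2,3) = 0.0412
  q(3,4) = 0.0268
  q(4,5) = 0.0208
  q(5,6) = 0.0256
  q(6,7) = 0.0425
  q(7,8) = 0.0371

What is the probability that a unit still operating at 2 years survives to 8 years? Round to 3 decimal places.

0.821

The overall survival probability is (1 − 0.0412) × (1 − 0.0268) × (1 − 0.0208) × (1 − 0.0256) × (1 − 0.0425) × (1 − 0.0371).
= 0.9588 × 0.9732 × 0.9792 × 0.9744 × 0.9575 × 0.9629 = 0.820840.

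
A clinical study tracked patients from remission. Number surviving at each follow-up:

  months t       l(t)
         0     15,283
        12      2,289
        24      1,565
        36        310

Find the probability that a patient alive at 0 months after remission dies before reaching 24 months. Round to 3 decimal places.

0.898

P(die before 24 | alive at 0) = 1 − l(24)/l(0) = 1 − 1,565/15,283 = (13,718)/15,283 = 0.897599.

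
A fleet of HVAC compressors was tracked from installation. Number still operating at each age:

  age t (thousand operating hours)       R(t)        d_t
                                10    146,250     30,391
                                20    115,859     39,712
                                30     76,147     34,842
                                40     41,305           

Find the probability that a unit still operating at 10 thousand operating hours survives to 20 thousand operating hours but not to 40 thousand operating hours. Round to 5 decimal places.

This is the probability of reaching 20 but not 40, conditional on being operational at 10: (R(20) − R(40)) / R(10).
= (115,859 − 41,305) / 146,250 = 74,554 / 146,250 = 0.509771.

0.50977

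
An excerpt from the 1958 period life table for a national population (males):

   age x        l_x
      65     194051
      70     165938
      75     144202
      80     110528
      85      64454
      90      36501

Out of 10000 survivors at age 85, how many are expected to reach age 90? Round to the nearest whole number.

5663

The relevant probability is 36501/64454 = 0.566311.
Expected number = 10000 × 0.566311 = 5663.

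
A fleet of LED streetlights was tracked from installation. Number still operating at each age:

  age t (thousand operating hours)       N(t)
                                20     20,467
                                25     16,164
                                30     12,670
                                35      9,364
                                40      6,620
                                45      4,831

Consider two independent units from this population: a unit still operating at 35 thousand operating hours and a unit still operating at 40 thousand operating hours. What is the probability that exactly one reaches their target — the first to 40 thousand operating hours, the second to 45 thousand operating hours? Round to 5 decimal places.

p₁ = N(40)/N(35) = 6,620/9,364 = 0.706963; p₂ = N(45)/N(40) = 4,831/6,620 = 0.729758.
P(exactly one) = p₁(1−p₂) + (1−p₁)p₂ = 0.191051 + 0.213846 = 0.404897.

0.40490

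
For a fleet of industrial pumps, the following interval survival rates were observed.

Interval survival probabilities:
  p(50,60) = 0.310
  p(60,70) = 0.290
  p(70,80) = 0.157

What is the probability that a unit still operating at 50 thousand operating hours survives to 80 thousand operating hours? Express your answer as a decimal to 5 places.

The overall survival probability is 0.310 × 0.290 × 0.157.
= 0.014114.

0.01411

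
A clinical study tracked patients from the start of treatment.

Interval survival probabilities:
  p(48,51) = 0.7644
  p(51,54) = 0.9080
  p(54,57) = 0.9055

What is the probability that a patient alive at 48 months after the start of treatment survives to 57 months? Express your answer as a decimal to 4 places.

Survival from 48 to 57 is the product of surviving each interval: 0.7644 × 0.9080 × 0.9055.
= 0.628485.

0.6285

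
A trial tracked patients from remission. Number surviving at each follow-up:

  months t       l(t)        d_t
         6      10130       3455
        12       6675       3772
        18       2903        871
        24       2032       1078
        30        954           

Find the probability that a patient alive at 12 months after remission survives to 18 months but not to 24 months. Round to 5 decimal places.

0.13049

This is the probability of reaching 18 but not 24, conditional on being alive at 12: (l(18) − l(24)) / l(12).
= (2903 − 2032) / 6675 = 871 / 6675 = 0.130487.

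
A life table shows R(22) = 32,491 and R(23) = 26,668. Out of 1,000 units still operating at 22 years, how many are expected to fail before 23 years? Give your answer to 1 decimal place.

179.2

The relevant probability is 1 − 26,668/32,491 = 0.179219.
Expected number = 1,000 × 0.179219 = 179.2.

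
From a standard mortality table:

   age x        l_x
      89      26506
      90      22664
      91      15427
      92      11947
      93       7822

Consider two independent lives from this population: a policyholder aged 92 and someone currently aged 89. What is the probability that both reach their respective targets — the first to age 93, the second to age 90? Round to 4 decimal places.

p₁ = l_93/l_92 = 7822/11947 = 0.654725; p₂ = l_90/l_89 = 22664/26506 = 0.855052.
P(both) = p₁ × p₂ = 0.654725 × 0.855052 = 0.559824.

0.5598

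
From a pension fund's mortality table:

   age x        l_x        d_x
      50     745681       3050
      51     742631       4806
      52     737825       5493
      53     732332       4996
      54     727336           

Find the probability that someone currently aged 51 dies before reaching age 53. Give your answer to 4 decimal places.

P(die before 53 | alive at 51) = 1 − l_53/l_51 = 1 − 732332/742631 = (10299)/742631 = 0.013868.

0.0139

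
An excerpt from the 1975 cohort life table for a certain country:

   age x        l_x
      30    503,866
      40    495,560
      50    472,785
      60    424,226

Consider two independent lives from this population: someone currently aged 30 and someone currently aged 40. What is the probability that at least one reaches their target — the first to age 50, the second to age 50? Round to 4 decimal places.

0.9972

p₁ = l_50/l_30 = 472,785/503,866 = 0.938315; p₂ = l_50/l_40 = 472,785/495,560 = 0.954042.
P(at least one) = 1 − (1−p₁)(1−p₂) = 1 − 0.061685 × 0.045958 = 0.997165.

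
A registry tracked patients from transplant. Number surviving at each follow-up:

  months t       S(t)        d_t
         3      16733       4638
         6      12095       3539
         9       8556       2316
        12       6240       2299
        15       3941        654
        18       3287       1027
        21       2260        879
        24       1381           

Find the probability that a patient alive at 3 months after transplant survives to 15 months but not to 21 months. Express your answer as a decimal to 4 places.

0.1005

This is the probability of reaching 15 but not 21, conditional on being alive at 3: (S(15) − S(21)) / S(3).
= (3941 − 2260) / 16733 = 1681 / 16733 = 0.100460.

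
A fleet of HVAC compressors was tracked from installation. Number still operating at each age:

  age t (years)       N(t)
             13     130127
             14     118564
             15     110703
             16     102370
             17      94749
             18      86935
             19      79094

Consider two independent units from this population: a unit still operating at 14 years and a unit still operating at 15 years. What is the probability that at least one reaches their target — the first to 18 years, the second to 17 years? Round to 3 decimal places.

0.962

p₁ = N(18)/N(14) = 86935/118564 = 0.733233; p₂ = N(17)/N(15) = 94749/110703 = 0.855885.
P(at least one) = 1 − (1−p₁)(1−p₂) = 1 − 0.266767 × 0.144115 = 0.961555.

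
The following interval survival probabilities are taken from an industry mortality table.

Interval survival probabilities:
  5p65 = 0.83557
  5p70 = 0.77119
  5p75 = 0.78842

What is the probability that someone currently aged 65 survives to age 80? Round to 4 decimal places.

Chaining the interval survival probabilities: 0.83557 × 0.77119 × 0.78842.
= 0.508045.

0.5080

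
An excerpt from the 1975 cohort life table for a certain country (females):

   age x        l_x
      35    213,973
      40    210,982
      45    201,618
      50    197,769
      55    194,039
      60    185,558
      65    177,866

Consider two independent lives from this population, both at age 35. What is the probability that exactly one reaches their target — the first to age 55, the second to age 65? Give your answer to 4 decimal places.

p₁ = l_55/l_35 = 194,039/213,973 = 0.906839; p₂ = l_65/l_35 = 177,866/213,973 = 0.831254.
P(exactly one) = p₁(1−p₂) + (1−p₁)p₂ = 0.153025 + 0.077440 = 0.230466.

0.2305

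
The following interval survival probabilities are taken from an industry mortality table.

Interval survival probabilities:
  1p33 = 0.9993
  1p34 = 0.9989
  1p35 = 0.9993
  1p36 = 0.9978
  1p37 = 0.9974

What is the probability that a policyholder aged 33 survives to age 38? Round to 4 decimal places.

The overall survival probability is 0.9993 × 0.9989 × 0.9993 × 0.9978 × 0.9974.
= 0.992720.

0.9927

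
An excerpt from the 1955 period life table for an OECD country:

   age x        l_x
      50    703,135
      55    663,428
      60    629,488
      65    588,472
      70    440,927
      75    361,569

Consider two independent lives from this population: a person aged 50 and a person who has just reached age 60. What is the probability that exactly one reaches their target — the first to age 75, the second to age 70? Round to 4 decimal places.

p₁ = l_75/l_50 = 361,569/703,135 = 0.514224; p₂ = l_70/l_60 = 440,927/629,488 = 0.700453.
P(exactly one) = p₁(1−p₂) + (1−p₁)p₂ = 0.154034 + 0.340263 = 0.494298.

0.4943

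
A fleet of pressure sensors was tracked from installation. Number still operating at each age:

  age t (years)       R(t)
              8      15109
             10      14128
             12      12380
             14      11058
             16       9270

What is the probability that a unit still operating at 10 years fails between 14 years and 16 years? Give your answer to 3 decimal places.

This is the probability of reaching 14 but not 16, conditional on being operational at 10: (R(14) − R(16)) / R(10).
= (11058 − 9270) / 14128 = 1788 / 14128 = 0.126557.

0.127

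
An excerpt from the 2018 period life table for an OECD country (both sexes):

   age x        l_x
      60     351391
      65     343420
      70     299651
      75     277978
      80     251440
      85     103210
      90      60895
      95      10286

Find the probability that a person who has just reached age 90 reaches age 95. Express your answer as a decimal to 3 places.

0.169

The conditional survival probability is l_95/l_90 = 10286/60895 = 0.168914.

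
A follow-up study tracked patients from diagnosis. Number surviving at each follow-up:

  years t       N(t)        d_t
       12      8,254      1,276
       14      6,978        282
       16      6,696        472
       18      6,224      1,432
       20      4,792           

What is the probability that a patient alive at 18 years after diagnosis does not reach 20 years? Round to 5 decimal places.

0.23008

P(die before 20 | alive at 18) = 1 − N(20)/N(18) = 1 − 4,792/6,224 = (1,432)/6,224 = 0.230077.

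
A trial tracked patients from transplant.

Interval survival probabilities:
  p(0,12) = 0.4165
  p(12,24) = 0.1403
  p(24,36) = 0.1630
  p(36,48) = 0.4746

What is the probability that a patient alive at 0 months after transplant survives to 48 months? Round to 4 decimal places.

0.0045

P(survive 0→48) = 0.4165 × 0.1403 × 0.1630 × 0.4746.
= 0.004521.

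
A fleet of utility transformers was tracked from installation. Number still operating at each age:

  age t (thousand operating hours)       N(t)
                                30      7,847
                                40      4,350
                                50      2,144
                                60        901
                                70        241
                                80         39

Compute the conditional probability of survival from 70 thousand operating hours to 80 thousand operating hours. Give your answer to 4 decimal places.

0.1618

The conditional survival probability is N(80)/N(70) = 39/241 = 0.161826.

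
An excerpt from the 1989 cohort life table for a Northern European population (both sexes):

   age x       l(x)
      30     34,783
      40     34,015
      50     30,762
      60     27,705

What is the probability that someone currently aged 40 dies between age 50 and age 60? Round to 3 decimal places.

0.090

This is the probability of reaching 50 but not 60, conditional on being alive at 40: (l(50) − l(60)) / l(40).
= (30,762 − 27,705) / 34,015 = 3,057 / 34,015 = 0.089872.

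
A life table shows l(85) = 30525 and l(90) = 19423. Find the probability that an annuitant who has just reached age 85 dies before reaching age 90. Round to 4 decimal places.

P(die before 90 | alive at 85) = 1 − l(90)/l(85) = 1 − 19423/30525 = (11102)/30525 = 0.363702.

0.3637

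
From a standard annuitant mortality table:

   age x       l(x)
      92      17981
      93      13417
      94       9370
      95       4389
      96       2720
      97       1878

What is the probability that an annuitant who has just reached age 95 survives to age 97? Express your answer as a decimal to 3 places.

The conditional survival probability is l(97)/l(95) = 1878/4389 = 0.427888.

0.428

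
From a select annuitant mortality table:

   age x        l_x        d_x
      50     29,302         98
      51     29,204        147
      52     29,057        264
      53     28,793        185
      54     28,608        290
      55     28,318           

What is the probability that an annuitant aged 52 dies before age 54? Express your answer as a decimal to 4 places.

0.0155

P(die before 54 | alive at 52) = 1 − l_54/l_52 = 1 − 28,608/29,057 = (449)/29,057 = 0.015452.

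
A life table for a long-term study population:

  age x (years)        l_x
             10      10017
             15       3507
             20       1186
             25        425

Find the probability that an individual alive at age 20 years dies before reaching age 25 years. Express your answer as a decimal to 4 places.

0.6417

P(die before 25 | alive at 20) = 1 − l_25/l_20 = 1 − 425/1186 = (761)/1186 = 0.641653.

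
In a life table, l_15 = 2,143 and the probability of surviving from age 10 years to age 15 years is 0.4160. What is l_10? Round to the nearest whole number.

l_10 = l_15 / p = 2,143 / 0.4160 = 5151.

5151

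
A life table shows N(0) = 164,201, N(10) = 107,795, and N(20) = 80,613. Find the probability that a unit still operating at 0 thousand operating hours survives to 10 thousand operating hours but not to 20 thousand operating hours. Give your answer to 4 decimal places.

This is the probability of reaching 10 but not 20, conditional on being operational at 0: (N(10) − N(20)) / N(0).
= (107,795 − 80,613) / 164,201 = 27,182 / 164,201 = 0.165541.

0.1655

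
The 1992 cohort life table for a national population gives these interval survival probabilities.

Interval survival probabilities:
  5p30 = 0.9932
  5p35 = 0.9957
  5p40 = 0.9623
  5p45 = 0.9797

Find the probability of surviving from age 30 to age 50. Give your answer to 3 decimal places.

0.932

Survival from 30 to 50 is the product of surviving each interval: 0.9932 × 0.9957 × 0.9623 × 0.9797.
= 0.932328.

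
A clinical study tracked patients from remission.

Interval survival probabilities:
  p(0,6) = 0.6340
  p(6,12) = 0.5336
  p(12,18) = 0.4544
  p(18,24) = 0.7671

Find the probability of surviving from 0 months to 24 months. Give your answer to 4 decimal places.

Survival from 0 to 24 is the product of surviving each interval: 0.6340 × 0.5336 × 0.4544 × 0.7671.
= 0.117922.

0.1179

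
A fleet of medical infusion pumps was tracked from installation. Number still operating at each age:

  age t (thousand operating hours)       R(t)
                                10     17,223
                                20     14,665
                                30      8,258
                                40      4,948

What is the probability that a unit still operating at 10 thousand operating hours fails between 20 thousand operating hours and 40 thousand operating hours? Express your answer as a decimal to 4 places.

This is the probability of reaching 20 but not 40, conditional on being operational at 10: (R(20) − R(40)) / R(10).
= (14,665 − 4,948) / 17,223 = 9,717 / 17,223 = 0.564187.

0.5642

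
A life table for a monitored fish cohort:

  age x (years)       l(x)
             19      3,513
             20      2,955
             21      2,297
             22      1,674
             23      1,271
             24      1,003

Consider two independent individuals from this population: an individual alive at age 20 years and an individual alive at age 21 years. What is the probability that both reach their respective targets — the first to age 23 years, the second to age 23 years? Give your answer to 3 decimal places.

0.238

p₁ = l(23)/l(20) = 1,271/2,955 = 0.430118; p₂ = l(23)/l(21) = 1,271/2,297 = 0.553330.
P(both) = p₁ × p₂ = 0.430118 × 0.553330 = 0.237997.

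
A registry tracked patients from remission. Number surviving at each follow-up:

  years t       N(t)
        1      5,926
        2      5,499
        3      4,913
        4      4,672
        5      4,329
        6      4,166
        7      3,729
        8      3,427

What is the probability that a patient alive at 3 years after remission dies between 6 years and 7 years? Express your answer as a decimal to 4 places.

0.0889

This is the probability of reaching 6 but not 7, conditional on being alive at 3: (N(6) − N(7)) / N(3).
= (4,166 − 3,729) / 4,913 = 437 / 4,913 = 0.088948.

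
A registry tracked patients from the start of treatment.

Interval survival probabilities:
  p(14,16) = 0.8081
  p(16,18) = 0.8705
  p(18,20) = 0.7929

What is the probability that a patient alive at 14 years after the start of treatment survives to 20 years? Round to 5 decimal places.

P(survive 14→20) = 0.8081 × 0.8705 × 0.7929.
= 0.557766.

0.55777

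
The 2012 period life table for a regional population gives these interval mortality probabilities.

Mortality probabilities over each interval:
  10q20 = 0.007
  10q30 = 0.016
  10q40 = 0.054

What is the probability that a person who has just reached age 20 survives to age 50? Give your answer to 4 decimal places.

0.9243

The overall survival probability is (1 − 0.007) × (1 − 0.016) × (1 − 0.054).
= 0.993 × 0.984 × 0.946 = 0.924348.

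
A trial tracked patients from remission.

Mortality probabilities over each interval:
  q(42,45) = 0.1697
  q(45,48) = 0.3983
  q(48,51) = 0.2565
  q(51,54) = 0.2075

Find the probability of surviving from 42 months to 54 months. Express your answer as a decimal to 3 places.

0.294

Survival from 42 to 54 is the product of surviving each interval: (1 − 0.1697) × (1 − 0.3983) × (1 − 0.2565) × (1 − 0.2075).
= 0.8303 × 0.6017 × 0.7435 × 0.7925 = 0.294371.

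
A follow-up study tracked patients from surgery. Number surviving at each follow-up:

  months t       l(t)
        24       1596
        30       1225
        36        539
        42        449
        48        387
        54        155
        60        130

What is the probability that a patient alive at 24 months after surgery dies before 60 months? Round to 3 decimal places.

0.919

P(die before 60 | alive at 24) = 1 − l(60)/l(24) = 1 − 130/1596 = (1466)/1596 = 0.918546.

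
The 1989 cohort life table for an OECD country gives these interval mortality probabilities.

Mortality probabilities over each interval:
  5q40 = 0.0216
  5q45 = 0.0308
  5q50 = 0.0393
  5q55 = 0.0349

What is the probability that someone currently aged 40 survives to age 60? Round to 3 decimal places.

0.879

20p40 = (1 − 0.0216) × (1 − 0.0308) × (1 − 0.0393) × (1 − 0.0349).
= 0.9784 × 0.9692 × 0.9607 × 0.9651 = 0.879205.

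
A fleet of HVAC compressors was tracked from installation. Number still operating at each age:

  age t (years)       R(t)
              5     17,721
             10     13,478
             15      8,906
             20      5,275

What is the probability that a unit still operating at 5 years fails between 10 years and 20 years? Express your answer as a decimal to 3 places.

This is the probability of reaching 10 but not 20, conditional on being operational at 5: (R(10) − R(20)) / R(5).
= (13,478 − 5,275) / 17,721 = 8,203 / 17,721 = 0.462897.

0.463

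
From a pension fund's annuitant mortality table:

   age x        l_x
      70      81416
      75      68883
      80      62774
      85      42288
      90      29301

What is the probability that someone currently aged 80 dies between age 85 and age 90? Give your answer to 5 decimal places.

0.20689

We want 5|5q80 = (l_85 − l_90)/l_80.
This is the probability of reaching 85 but not 90, conditional on being alive at 80: (l_85 − l_90) / l_80.
= (42288 − 29301) / 62774 = 12987 / 62774 = 0.206885.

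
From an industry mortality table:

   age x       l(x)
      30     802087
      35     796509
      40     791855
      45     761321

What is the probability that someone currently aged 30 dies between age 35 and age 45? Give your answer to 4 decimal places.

This is the probability of reaching 35 but not 45, conditional on being alive at 30: (l(35) − l(45)) / l(30).
= (796509 − 761321) / 802087 = 35188 / 802087 = 0.043871.

0.0439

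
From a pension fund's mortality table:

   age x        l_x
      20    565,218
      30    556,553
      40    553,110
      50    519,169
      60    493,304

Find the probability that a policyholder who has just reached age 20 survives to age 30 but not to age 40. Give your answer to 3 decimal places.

This is the probability of reaching 30 but not 40, conditional on being alive at 20: (l_30 − l_40) / l_20.
= (556,553 − 553,110) / 565,218 = 3,443 / 565,218 = 0.006091.

0.006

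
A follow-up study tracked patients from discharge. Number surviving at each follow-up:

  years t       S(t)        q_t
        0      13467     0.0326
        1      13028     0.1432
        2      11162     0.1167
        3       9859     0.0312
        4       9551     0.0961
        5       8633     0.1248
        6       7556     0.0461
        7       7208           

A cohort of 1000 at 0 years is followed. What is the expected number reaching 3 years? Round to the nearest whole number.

732

The relevant probability is 9859/13467 = 0.732086.
Expected number = 1000 × 0.732086 = 732.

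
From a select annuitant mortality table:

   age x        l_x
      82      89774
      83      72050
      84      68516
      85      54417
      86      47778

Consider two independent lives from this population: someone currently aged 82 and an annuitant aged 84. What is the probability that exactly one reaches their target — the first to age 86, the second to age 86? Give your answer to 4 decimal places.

p₁ = l_86/l_82 = 47778/89774 = 0.532203; p₂ = l_86/l_84 = 47778/68516 = 0.697326.
P(exactly one) = p₁(1−p₂) + (1−p₁)p₂ = 0.161084 + 0.326207 = 0.487291.

0.4873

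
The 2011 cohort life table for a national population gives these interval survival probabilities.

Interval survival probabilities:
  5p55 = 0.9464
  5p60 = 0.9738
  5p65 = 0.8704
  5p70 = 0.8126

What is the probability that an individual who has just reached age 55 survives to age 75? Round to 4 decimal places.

Survival from 55 to 75 is the product of surviving each interval: 0.9464 × 0.9738 × 0.8704 × 0.8126.
= 0.651839.

0.6518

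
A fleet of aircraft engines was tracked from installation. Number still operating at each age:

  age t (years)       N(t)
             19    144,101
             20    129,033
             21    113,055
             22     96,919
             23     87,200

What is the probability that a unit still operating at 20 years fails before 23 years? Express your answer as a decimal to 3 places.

0.324

P(fail before 23 | operational at 20) = 1 − N(23)/N(20) = 1 − 87,200/129,033 = (41,833)/129,033 = 0.324204.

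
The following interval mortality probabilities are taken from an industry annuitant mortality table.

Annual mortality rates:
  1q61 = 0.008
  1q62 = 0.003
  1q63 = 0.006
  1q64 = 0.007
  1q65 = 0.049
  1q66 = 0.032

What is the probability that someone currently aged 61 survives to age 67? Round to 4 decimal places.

Chaining the interval survival probabilities: (1 − 0.008) × (1 − 0.003) × (1 − 0.006) × (1 − 0.007) × (1 − 0.049) × (1 − 0.032).
= 0.992 × 0.997 × 0.994 × 0.993 × 0.951 × 0.968 = 0.898666.

0.8987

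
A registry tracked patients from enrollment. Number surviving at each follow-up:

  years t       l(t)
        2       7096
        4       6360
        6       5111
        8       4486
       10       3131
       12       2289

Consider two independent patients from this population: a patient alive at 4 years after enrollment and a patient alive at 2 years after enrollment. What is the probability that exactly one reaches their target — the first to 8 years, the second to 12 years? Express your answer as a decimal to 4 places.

0.5729

p₁ = l(8)/l(4) = 4486/6360 = 0.705346; p₂ = l(12)/l(2) = 2289/7096 = 0.322576.
P(exactly one) = p₁(1−p₂) + (1−p₁)p₂ = 0.477818 + 0.095048 = 0.572867.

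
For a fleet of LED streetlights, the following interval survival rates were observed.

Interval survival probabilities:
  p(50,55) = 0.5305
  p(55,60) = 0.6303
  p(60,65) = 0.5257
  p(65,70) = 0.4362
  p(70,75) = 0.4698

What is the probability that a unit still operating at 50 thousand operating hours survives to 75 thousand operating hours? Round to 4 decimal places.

0.0360

Chaining the interval survival probabilities: 0.5305 × 0.6303 × 0.5257 × 0.4362 × 0.4698.
= 0.036022.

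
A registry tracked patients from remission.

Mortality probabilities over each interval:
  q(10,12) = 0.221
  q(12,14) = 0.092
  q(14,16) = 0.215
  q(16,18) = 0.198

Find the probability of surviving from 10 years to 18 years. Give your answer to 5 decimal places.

Survival from 10 to 18 is the product of surviving each interval: (1 − 0.221) × (1 − 0.092) × (1 − 0.215) × (1 − 0.198).
= 0.779 × 0.908 × 0.785 × 0.802 = 0.445315.

0.44532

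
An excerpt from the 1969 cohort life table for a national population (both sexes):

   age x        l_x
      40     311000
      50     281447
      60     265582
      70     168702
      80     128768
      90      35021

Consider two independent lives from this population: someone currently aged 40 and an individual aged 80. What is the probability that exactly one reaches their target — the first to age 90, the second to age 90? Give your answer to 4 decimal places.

0.3233

p₁ = l_90/l_40 = 35021/311000 = 0.112608; p₂ = l_90/l_80 = 35021/128768 = 0.271970.
P(exactly one) = p₁(1−p₂) + (1−p₁)p₂ = 0.081982 + 0.241344 = 0.323326.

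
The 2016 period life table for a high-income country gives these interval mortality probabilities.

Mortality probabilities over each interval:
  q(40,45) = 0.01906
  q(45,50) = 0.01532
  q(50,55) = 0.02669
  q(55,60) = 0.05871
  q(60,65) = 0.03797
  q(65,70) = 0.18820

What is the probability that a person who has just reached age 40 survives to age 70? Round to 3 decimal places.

0.691

P(survive 40→70) = (1 − 0.01906) × (1 − 0.01532) × (1 − 0.02669) × (1 − 0.05871) × (1 − 0.03797) × (1 − 0.18820).
= 0.98094 × 0.98468 × 0.97331 × 0.94129 × 0.96203 × 0.81180 = 0.691114.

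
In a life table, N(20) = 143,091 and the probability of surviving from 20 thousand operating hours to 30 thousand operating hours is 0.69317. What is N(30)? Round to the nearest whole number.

N(30) = N(20) × p = 143,091 × 0.69317 = 99186.

99186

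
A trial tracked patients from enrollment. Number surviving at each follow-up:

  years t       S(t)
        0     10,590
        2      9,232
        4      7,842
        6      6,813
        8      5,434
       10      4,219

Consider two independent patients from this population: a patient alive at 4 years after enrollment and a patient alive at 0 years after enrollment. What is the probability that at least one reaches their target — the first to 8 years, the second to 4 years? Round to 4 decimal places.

p₁ = S(8)/S(4) = 5,434/7,842 = 0.692935; p₂ = S(4)/S(0) = 7,842/10,590 = 0.740510.
P(at least one) = 1 − (1−p₁)(1−p₂) = 1 − 0.307065 × 0.259490 = 0.920320.

0.9203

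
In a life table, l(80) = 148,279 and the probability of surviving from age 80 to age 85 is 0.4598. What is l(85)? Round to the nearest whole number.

68179

l(85) = l(80) × p = 148,279 × 0.4598 = 68179.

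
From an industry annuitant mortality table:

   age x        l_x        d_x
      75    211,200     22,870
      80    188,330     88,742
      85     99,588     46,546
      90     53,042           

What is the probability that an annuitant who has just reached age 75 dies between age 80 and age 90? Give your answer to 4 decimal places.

0.6406

This is the probability of reaching 80 but not 90, conditional on being alive at 75: (l_80 − l_90) / l_75.
= (188,330 − 53,042) / 211,200 = 135,288 / 211,200 = 0.640568.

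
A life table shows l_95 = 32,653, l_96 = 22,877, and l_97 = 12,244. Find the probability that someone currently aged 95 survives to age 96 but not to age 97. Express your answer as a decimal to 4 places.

0.3256

This is the probability of reaching 96 but not 97, conditional on being alive at 95: (l_96 − l_97) / l_95.
= (22,877 − 12,244) / 32,653 = 10,633 / 32,653 = 0.325636.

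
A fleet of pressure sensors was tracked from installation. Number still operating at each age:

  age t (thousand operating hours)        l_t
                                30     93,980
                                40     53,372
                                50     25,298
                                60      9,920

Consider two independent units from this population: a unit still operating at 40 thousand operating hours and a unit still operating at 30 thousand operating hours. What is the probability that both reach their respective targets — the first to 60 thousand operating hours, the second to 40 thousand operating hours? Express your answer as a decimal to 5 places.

0.10555

p₁ = l_60/l_40 = 9,920/53,372 = 0.185865; p₂ = l_40/l_30 = 53,372/93,980 = 0.567908.
P(both) = p₁ × p₂ = 0.185865 × 0.567908 = 0.105554.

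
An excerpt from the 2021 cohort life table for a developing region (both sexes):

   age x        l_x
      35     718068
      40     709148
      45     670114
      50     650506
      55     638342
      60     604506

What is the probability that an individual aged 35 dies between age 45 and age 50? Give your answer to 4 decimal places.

0.0273

We want 10|5q35 = (l_45 − l_50)/l_35.
This is the probability of reaching 45 but not 50, conditional on being alive at 35: (l_45 − l_50) / l_35.
= (670114 − 650506) / 718068 = 19608 / 718068 = 0.027307.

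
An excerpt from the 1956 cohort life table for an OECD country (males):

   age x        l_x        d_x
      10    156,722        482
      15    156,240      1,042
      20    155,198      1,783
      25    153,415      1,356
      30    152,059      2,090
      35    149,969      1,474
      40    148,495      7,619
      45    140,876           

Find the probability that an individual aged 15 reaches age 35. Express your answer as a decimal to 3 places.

We want 20p15 = l_35/l_15.
The conditional survival probability is l_35/l_15 = 149,969/156,240 = 0.959863.

0.960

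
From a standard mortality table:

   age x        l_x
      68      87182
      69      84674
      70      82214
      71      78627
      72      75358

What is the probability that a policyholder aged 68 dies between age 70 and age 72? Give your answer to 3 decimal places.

0.079

This is the probability of reaching 70 but not 72, conditional on being alive at 68: (l_70 − l_72) / l_68.
= (82214 − 75358) / 87182 = 6856 / 87182 = 0.078640.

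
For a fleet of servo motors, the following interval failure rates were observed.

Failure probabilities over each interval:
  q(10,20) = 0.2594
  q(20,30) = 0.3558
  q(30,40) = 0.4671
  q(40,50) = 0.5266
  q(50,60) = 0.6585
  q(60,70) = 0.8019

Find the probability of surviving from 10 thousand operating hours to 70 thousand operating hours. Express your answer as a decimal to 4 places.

P(survive 10→70) = (1 − 0.2594) × (1 − 0.3558) × (1 − 0.4671) × (1 − 0.5266) × (1 − 0.6585) × (1 − 0.8019).
= 0.7406 × 0.6442 × 0.5329 × 0.4734 × 0.3415 × 0.1981 = 0.008142.

0.0081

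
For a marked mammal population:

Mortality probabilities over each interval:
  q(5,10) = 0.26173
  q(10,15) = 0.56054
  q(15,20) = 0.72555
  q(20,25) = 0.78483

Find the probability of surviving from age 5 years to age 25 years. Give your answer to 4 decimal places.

0.0192

Survival from 5 to 25 is the product of surviving each interval: (1 − 0.26173) × (1 − 0.56054) × (1 − 0.72555) × (1 − 0.78483).
= 0.73827 × 0.43946 × 0.27445 × 0.21517 = 0.019159.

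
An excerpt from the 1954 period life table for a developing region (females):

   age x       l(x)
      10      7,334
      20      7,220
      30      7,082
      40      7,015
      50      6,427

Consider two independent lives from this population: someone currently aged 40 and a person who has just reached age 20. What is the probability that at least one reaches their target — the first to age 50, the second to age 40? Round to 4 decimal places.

0.9976

p₁ = l(50)/l(40) = 6,427/7,015 = 0.916180; p₂ = l(40)/l(20) = 7,015/7,220 = 0.971607.
P(at least one) = 1 − (1−p₁)(1−p₂) = 1 − 0.083820 × 0.028393 = 0.997620.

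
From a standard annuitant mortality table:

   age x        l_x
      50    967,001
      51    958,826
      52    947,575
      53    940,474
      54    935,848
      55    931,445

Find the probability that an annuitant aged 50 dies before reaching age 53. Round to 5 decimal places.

0.02743

P(die before 53 | alive at 50) = 1 − l_53/l_50 = 1 − 940,474/967,001 = (26,527)/967,001 = 0.027432.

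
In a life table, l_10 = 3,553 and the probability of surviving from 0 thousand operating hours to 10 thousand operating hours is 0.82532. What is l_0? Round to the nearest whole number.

4305

l_0 = l_10 / p = 3,553 / 0.82532 = 4305.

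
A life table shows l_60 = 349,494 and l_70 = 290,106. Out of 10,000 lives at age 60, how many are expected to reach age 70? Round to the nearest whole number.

8301

The relevant probability is 290,106/349,494 = 0.830074.
Expected number = 10,000 × 0.830074 = 8301.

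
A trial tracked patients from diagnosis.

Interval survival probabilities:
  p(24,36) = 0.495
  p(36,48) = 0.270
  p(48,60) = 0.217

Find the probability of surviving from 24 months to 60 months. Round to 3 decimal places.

0.029

The overall survival probability is 0.495 × 0.270 × 0.217.
= 0.029002.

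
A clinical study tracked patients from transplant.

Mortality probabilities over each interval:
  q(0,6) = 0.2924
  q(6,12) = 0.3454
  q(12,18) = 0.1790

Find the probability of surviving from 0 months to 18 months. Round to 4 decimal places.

The overall survival probability is (1 − 0.2924) × (1 − 0.3454) × (1 − 0.1790).
= 0.7076 × 0.6546 × 0.8210 = 0.380283.

0.3803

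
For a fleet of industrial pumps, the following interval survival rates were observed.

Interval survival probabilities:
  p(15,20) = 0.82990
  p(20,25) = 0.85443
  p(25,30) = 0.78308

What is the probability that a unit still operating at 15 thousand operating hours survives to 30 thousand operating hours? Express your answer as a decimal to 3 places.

0.555

P(survive 15→30) = 0.82990 × 0.85443 × 0.78308.
= 0.555275.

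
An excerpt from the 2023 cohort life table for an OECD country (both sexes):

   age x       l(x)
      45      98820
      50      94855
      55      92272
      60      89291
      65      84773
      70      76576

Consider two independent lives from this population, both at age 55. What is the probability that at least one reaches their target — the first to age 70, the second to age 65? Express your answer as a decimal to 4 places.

p₁ = l(70)/l(55) = 76576/92272 = 0.829894; p₂ = l(65)/l(55) = 84773/92272 = 0.918729.
P(at least one) = 1 − (1−p₁)(1−p₂) = 1 − 0.170106 × 0.081271 = 0.986175.

0.9862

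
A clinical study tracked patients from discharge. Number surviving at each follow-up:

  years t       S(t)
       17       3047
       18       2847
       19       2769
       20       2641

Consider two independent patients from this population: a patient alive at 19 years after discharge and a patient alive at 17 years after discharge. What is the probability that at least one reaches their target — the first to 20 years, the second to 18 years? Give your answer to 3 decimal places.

p₁ = S(20)/S(19) = 2641/2769 = 0.953774; p₂ = S(18)/S(17) = 2847/3047 = 0.934362.
P(at least one) = 1 − (1−p₁)(1−p₂) = 1 − 0.046226 × 0.065638 = 0.996966.

0.997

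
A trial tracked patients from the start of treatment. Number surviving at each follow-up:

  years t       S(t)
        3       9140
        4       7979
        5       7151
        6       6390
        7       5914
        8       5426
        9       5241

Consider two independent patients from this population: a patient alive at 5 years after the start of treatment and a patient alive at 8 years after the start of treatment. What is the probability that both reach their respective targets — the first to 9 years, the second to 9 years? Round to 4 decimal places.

p₁ = S(9)/S(5) = 5241/7151 = 0.732904; p₂ = S(9)/S(8) = 5241/5426 = 0.965905.
P(both) = p₁ × p₂ = 0.732904 × 0.965905 = 0.707916.

0.7079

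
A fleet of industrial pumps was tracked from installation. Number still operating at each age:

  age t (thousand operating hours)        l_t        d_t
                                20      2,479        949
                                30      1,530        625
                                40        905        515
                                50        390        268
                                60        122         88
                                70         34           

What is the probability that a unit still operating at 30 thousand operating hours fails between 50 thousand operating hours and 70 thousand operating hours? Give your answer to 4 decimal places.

This is the probability of reaching 50 but not 70, conditional on being operational at 30: (l_50 − l_70) / l_30.
= (390 − 34) / 1,530 = 356 / 1,530 = 0.232680.

0.2327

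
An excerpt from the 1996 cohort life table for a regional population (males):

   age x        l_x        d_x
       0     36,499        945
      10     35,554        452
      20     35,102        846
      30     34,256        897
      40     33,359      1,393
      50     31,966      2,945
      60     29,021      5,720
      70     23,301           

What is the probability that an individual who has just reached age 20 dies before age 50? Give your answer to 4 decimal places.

P(die before 50 | alive at 20) = 1 − l_50/l_20 = 1 − 31,966/35,102 = (3,136)/35,102 = 0.089340.

0.0893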